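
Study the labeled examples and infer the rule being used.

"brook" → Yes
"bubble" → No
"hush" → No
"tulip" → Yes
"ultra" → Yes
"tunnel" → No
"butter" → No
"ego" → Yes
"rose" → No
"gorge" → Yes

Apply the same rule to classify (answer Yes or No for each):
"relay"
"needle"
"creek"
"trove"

All 'Yes' examples share one property — odd length — and every 'No' example lacks it.
"relay" → length 5 → Yes. "needle" → length 6 → No. "creek" → length 5 → Yes. "trove" → length 5 → Yes.

Yes, No, Yes, Yes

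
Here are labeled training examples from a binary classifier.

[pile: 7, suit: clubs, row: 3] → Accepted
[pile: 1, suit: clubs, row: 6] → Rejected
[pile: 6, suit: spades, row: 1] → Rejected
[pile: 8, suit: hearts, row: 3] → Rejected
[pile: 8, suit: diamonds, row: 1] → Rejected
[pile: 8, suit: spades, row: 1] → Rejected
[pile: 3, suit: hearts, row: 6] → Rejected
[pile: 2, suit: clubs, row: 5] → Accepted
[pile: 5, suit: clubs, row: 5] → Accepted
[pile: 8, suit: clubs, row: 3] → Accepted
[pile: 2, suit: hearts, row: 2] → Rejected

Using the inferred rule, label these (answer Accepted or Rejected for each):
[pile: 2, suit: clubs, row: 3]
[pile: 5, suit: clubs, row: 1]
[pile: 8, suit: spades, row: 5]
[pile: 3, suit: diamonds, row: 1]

Accepted, Accepted, Rejected, Rejected

Rule: suit is clubs AND row ≤ 5. This holds for each 'Accepted' example and fails for each 'Rejected' one.
[pile: 2, suit: clubs, row: 3] → suit is clubs, row = 3 → Accepted.
[pile: 5, suit: clubs, row: 1] → suit is clubs, row = 1 → Accepted.
[pile: 8, suit: spades, row: 5] → suit is spades, row = 5 → Rejected.
[pile: 3, suit: diamonds, row: 1] → suit is diamonds, row = 1 → Rejected.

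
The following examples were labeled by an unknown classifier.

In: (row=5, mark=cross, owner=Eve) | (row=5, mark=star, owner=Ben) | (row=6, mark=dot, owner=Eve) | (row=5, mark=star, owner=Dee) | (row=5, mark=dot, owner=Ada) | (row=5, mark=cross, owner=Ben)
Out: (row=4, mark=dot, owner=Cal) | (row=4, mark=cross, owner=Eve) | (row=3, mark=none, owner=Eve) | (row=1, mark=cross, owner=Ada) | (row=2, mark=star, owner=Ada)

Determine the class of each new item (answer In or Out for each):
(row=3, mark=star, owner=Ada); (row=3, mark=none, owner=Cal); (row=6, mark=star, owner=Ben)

Out, Out, In

The simplest hypothesis consistent with all the labels is: row ≥ 5.
Out: (row=3, mark=star, owner=Ada), since row = 3. Out: (row=3, mark=none, owner=Cal), since row = 3. In: (row=6, mark=star, owner=Ben), since row = 6.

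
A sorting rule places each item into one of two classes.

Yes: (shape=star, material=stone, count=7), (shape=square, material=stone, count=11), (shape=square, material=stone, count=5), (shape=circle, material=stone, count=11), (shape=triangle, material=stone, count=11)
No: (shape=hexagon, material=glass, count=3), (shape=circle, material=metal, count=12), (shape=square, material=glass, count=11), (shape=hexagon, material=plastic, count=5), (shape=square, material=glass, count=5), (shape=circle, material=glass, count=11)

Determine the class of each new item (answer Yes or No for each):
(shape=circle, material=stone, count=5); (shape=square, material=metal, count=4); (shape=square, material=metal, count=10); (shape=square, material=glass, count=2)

The rule appears to be: material is stone.
(shape=circle, material=stone, count=5) → material is stone → Yes.
(shape=square, material=metal, count=4) → material is metal → No.
(shape=square, material=metal, count=10) → material is metal → No.
(shape=square, material=glass, count=2) → material is glass → No.

Yes, No, No, No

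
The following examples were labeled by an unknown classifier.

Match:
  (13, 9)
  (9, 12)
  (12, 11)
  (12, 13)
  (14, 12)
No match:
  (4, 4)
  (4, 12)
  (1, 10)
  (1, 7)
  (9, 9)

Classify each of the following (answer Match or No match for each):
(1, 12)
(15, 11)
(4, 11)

No match, Match, No match

The pattern is that an item is 'Match' exactly when: sum ≥ 21.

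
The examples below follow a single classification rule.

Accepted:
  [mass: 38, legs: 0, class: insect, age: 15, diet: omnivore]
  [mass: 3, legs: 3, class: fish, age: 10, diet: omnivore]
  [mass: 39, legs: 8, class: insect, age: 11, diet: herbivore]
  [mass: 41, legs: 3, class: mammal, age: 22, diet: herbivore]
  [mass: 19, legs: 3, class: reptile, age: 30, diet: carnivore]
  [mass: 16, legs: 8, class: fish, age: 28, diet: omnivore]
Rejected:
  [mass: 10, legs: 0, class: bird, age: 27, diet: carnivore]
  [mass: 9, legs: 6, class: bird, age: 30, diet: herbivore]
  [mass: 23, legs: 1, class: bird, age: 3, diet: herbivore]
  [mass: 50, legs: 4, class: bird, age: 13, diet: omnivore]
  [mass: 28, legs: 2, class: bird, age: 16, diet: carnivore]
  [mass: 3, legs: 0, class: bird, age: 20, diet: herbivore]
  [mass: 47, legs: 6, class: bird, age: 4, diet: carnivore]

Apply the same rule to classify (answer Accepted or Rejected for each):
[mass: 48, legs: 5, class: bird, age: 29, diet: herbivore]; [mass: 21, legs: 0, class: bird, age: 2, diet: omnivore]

Rejected, Rejected

Every 'Accepted' example satisfies: class is not bird. None of the 'Rejected' examples do.
[mass: 48, legs: 5, class: bird, age: 29, diet: herbivore] — class is bird, hence Rejected.
[mass: 21, legs: 0, class: bird, age: 2, diet: omnivore] — class is bird, hence Rejected.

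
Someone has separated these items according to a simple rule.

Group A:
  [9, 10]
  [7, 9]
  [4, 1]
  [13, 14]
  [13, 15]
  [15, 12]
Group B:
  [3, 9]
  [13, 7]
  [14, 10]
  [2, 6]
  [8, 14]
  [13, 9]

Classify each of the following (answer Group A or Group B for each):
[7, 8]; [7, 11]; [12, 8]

Group A, Group B, Group B

Rule: |first − second| ≤ 3. This holds for each 'Group A' example and fails for each 'Group B' one.
[7, 8] → |7−8| = 1 → Group A. [7, 11] → |7−11| = 4 → Group B. [12, 8] → |12−8| = 4 → Group B.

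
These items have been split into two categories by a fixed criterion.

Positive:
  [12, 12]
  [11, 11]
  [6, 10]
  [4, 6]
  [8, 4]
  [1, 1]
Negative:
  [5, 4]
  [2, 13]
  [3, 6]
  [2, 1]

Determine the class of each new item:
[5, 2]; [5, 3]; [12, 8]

Negative, Positive, Positive

Every 'Positive' example satisfies: sum is even. None of the 'Negative' examples do.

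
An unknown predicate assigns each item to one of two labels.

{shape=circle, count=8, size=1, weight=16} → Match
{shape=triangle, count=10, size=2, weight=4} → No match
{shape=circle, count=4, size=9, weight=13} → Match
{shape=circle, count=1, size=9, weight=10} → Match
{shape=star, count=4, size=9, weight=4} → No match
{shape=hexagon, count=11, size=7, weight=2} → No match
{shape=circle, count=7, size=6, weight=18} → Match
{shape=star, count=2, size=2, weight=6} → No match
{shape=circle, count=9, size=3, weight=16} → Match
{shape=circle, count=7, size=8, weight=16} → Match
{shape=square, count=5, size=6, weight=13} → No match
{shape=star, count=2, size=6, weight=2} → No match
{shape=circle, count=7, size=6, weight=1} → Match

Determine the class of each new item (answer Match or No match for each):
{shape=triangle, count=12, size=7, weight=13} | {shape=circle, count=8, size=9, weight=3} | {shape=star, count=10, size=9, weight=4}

No match, Match, No match

'Match' ⟺ shape is circle.
{shape=triangle, count=12, size=7, weight=13} — shape is triangle, hence No match. {shape=circle, count=8, size=9, weight=3} — shape is circle, hence Match. {shape=star, count=10, size=9, weight=4} — shape is star, hence No match.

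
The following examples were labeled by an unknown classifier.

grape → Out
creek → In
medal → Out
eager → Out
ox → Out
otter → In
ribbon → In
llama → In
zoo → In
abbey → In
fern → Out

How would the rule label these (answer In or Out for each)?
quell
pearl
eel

In, Out, In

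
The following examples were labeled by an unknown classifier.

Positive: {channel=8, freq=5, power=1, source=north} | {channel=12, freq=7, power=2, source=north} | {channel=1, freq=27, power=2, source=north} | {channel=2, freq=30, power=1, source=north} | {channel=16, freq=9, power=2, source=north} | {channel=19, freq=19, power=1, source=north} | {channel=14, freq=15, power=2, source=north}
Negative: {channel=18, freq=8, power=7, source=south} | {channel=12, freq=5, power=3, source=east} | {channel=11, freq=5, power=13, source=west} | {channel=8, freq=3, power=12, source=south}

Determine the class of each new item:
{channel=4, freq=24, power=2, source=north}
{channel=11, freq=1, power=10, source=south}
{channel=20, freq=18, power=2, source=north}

Positive, Negative, Positive

Every 'Positive' example satisfies: source is north. None of the 'Negative' examples do.
{channel=4, freq=24, power=2, source=north}: source is north, fits → Positive. {channel=11, freq=1, power=10, source=south}: source is south, fails this test → Negative. {channel=20, freq=18, power=2, source=north}: source is north, fits → Positive.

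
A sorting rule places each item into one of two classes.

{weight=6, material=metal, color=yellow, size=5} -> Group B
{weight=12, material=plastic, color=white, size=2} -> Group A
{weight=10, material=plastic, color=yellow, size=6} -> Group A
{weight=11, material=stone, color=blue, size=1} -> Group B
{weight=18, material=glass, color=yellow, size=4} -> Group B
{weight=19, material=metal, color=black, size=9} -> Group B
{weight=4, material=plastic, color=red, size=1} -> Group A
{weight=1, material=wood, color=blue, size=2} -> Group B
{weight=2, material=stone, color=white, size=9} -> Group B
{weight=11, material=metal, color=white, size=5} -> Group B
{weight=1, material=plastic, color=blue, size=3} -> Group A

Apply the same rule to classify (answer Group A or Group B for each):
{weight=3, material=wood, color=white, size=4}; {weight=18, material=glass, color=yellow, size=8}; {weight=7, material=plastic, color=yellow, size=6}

Group B, Group B, Group A

The rule appears to be: material is plastic.
{weight=3, material=wood, color=white, size=4} — material is wood, hence Group B.
{weight=18, material=glass, color=yellow, size=8} — material is glass, hence Group B.
{weight=7, material=plastic, color=yellow, size=6} — material is plastic, hence Group A.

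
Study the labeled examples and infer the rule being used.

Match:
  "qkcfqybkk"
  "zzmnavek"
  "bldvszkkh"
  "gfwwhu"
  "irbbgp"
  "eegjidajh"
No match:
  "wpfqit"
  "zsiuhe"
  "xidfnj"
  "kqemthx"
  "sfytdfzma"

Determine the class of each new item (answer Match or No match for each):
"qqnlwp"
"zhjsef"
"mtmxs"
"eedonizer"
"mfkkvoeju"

Match, No match, No match, Match, Match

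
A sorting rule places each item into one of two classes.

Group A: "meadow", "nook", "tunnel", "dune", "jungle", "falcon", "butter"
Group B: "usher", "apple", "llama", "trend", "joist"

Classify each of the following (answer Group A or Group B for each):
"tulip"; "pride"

Group B, Group B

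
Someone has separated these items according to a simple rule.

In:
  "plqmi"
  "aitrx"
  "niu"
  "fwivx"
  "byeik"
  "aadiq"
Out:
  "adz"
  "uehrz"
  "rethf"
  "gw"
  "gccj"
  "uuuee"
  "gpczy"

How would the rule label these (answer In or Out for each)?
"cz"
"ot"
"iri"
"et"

Out, Out, In, Out

Rule: contains 'i'. This holds for each 'In' example and fails for each 'Out' one.
"cz" → no 'i' → Out.
"ot" → no 'i' → Out.
"iri" → has 'i' → In.
"et" → no 'i' → Out.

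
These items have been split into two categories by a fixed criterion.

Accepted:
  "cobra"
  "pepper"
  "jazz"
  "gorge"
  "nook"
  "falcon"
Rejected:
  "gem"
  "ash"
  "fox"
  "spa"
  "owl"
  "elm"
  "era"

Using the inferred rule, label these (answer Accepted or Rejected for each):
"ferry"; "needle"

Accepted, Accepted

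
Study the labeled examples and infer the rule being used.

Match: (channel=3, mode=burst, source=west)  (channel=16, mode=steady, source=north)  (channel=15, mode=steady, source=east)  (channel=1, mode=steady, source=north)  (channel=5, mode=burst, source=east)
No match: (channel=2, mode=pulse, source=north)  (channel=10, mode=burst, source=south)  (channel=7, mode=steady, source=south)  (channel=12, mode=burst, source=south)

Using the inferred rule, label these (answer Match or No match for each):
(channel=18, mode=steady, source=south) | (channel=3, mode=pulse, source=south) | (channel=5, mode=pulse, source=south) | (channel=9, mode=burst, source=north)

No match, No match, No match, Match

One predicate separates the groups cleanly: source is not south AND channel ≠ 2.
(channel=18, mode=steady, source=south): source is south, channel = 18 — does not fit, so No match. (channel=3, mode=pulse, source=south): source is south, channel = 3 — does not fit, so No match. (channel=5, mode=pulse, source=south): source is south, channel = 5 — does not fit, so No match. (channel=9, mode=burst, source=north): source is north, channel = 9 — passes, so Match.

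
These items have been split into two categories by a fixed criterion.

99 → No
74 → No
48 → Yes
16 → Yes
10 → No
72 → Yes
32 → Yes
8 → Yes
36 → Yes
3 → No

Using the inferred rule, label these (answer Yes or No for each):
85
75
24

The simplest hypothesis consistent with all the labels is: multiple of 4.

No, No, Yes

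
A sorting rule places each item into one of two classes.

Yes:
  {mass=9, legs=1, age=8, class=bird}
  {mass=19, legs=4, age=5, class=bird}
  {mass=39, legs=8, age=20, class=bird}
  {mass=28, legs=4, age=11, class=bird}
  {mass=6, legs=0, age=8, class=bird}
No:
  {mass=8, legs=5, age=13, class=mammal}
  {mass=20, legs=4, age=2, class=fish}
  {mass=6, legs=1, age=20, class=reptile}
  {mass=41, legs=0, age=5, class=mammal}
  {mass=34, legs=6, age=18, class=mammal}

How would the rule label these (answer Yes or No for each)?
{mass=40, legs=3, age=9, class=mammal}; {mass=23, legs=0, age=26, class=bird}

Checking candidate rules against both groups, what survives is: class is bird.
{mass=40, legs=3, age=9, class=mammal} — class is mammal, hence No. {mass=23, legs=0, age=26, class=bird} — class is bird, hence Yes.

No, Yes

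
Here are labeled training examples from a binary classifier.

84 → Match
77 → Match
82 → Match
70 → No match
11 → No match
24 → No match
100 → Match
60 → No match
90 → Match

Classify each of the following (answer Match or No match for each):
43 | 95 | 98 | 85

The simplest hypothesis consistent with all the labels is: at least 77.

No match, Match, Match, Match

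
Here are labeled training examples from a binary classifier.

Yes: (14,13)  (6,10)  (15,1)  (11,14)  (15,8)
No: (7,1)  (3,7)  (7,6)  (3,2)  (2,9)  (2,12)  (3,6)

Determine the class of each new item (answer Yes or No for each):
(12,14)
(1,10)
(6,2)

The pattern is that an item is 'Yes' exactly when: sum ≥ 16.
Yes: (12,14), since 12+14 = 26.
No: (1,10), since 1+10 = 11.
No: (6,2), since 6+2 = 8.

Yes, No, No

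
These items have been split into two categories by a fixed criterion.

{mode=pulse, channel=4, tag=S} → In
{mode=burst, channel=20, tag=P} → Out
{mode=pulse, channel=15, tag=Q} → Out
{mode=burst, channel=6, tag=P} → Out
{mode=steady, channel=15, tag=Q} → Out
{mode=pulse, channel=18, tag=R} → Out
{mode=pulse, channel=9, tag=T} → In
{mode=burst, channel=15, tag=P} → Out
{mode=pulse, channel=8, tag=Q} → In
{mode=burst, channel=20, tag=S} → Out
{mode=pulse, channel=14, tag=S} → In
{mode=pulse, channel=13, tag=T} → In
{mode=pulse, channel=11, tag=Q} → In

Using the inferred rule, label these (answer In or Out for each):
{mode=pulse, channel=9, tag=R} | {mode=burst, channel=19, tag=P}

In, Out

The classifier is using: mode is pulse AND channel ≤ 14.
{mode=pulse, channel=9, tag=R}: mode is pulse, channel = 9 — qualifies, so In.
{mode=burst, channel=19, tag=P}: mode is burst, channel = 19 — fails the rule, so Out.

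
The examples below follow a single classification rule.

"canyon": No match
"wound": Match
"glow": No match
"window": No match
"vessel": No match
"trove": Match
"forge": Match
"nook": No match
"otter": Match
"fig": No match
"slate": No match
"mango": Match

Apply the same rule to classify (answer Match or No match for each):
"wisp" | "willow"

No match, No match

The common property of the 'Match' items is: odd length AND contains 'o'. No 'No match' item has it.
"wisp" — length 4, no 'o', hence No match. "willow" — length 6, has 'o', hence No match.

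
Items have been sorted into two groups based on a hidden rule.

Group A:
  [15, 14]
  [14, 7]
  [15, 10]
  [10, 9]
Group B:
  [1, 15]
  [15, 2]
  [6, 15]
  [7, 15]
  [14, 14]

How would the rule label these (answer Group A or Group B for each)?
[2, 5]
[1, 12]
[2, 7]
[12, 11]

Group B, Group B, Group B, Group A

Every 'Group A' example satisfies: first > second AND sum ≥ 19. None of the 'Group B' examples do.
[2, 5] — 2 < 5, 2+5 = 7, hence Group B. [1, 12] — 1 < 12, 1+12 = 13, hence Group B. [2, 7] — 2 < 7, 2+7 = 9, hence Group B. [12, 11] — 12 > 11, 12+11 = 23, hence Group A.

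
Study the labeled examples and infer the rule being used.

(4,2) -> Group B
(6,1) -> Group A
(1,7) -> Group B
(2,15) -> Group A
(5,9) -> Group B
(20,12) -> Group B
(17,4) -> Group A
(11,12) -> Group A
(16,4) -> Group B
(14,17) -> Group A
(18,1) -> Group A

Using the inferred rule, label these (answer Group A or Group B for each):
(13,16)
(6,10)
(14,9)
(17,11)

Group A, Group B, Group A, Group B

The distinguishing property — sum is odd — holds for all the 'Group A' cases and none of the 'Group B' cases.
(13,16): 13+16 = 29, meets the rule → Group A. (6,10): 6+10 = 16, does not satisfy this → Group B. (14,9): 14+9 = 23, meets the rule → Group A. (17,11): 17+11 = 28, does not satisfy this → Group B.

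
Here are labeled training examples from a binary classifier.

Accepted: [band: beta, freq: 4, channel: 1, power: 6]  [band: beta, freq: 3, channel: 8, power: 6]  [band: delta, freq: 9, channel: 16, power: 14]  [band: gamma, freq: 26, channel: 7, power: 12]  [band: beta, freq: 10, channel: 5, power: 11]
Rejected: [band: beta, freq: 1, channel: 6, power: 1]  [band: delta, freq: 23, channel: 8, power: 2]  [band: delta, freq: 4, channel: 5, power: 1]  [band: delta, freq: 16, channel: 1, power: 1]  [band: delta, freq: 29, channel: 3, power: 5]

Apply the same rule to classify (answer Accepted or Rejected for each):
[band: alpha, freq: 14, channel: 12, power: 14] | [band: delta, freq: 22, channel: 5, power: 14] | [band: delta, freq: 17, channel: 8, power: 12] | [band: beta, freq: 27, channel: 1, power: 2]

The classifier is using: power ≥ 6.
[band: alpha, freq: 14, channel: 12, power: 14]: power = 14, meets the rule → Accepted. [band: delta, freq: 22, channel: 5, power: 14]: power = 14, meets the rule → Accepted. [band: delta, freq: 17, channel: 8, power: 12]: power = 12, meets the rule → Accepted. [band: beta, freq: 27, channel: 1, power: 2]: power = 2, fails this test → Rejected.

Accepted, Accepted, Accepted, Rejected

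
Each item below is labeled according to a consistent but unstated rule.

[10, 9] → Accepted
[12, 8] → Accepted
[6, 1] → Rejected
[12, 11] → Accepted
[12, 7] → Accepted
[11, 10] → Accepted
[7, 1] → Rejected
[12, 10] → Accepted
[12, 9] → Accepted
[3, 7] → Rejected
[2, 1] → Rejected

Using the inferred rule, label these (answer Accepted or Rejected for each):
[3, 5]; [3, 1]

Rejected, Rejected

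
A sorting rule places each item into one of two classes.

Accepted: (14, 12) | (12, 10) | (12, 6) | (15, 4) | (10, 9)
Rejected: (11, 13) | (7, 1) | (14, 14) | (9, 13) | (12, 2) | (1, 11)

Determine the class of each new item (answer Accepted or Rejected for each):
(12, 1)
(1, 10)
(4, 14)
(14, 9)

The distinguishing property — first > second AND sum ≥ 18 — holds for all the 'Accepted' cases and none of the 'Rejected' cases.
Rejected: (12, 1), since 12 > 1, 12+1 = 13. Rejected: (1, 10), since 1 < 10, 1+10 = 11. Rejected: (4, 14), since 4 < 14, 4+14 = 18. Accepted: (14, 9), since 14 > 9, 14+9 = 23.

Rejected, Rejected, Rejected, Accepted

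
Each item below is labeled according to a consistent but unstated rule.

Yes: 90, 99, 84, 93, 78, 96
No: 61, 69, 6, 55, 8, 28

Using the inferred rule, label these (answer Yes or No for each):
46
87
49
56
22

No, Yes, No, No, No

The classifier is using: at least 78.
46: No (46 < 78).
87: Yes (87 ≥ 78).
49: No (49 < 78).
56: No (56 < 78).
22: No (22 < 78).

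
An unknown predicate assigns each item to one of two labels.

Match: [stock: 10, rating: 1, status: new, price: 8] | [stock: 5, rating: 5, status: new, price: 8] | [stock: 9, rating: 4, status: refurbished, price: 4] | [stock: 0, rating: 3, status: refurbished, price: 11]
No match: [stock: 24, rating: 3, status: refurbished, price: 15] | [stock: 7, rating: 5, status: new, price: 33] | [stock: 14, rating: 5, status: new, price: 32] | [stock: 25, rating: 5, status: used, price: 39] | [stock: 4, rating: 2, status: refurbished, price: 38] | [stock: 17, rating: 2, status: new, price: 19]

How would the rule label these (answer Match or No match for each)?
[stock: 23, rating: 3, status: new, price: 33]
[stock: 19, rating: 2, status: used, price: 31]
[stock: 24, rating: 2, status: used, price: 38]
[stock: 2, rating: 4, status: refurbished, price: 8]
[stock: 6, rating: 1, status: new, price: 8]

No match, No match, No match, Match, Match

The distinguishing property — price ≤ 11 — holds for all the 'Match' cases and none of the 'No match' cases.
[stock: 23, rating: 3, status: new, price: 33] — price = 33, hence No match.
[stock: 19, rating: 2, status: used, price: 31] — price = 31, hence No match.
[stock: 24, rating: 2, status: used, price: 38] — price = 38, hence No match.
[stock: 2, rating: 4, status: refurbished, price: 8] — price = 8, hence Match.
[stock: 6, rating: 1, status: new, price: 8] — price = 8, hence Match.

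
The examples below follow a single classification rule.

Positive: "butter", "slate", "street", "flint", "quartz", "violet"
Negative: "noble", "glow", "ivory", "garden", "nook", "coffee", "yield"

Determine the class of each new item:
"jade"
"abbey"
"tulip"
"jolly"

Negative, Negative, Positive, Negative

Every 'Positive' example satisfies: contains 't'. None of the 'Negative' examples do.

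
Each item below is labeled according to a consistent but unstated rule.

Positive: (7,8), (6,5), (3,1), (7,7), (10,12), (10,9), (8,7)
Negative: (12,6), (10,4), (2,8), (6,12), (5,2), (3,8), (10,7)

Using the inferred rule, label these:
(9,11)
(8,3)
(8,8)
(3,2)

A rule that fits every label: |first − second| ≤ 2 — true of each 'Positive' example, false of each 'Negative' one.
(9,11) — |9−11| = 2, hence Positive.
(8,3) — |8−3| = 5, hence Negative.
(8,8) — |8−8| = 0, hence Positive.
(3,2) — |3−2| = 1, hence Positive.

Positive, Negative, Positive, Positive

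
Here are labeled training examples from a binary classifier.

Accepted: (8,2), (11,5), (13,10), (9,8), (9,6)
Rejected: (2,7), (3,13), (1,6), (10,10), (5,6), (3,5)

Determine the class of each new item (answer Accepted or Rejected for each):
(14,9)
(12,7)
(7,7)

Accepted, Accepted, Rejected

The simplest hypothesis consistent with all the labels is: first > second.
(14,9) — 14 > 9, hence Accepted. (12,7) — 12 > 7, hence Accepted. (7,7) — 7 = 7, hence Rejected.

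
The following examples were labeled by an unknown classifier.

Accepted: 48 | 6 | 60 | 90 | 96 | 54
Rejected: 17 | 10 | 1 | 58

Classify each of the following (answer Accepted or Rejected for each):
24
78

Every 'Accepted' example satisfies: multiple of 3. None of the 'Rejected' examples do.
24: Accepted (24 = 3·8). 78: Accepted (78 = 3·26).

Accepted, Accepted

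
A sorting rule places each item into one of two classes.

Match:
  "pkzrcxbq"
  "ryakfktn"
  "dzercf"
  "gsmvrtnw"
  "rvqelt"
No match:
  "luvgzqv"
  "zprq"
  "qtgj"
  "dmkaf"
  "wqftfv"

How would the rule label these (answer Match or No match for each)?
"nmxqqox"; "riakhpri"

No match, Match

A rule that fits every label: length ≥ 5 AND contains 'r' — true of each 'Match' example, false of each 'No match' one.
"nmxqqox" → length 7, no 'r' → No match.
"riakhpri" → length 8, has 'r' → Match.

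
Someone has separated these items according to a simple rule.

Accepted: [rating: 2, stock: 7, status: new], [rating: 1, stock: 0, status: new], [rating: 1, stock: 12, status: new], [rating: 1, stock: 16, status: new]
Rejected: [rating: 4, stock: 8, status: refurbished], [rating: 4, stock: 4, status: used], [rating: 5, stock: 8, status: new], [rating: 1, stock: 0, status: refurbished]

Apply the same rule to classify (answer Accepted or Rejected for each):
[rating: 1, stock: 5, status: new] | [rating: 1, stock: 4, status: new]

The common property of the 'Accepted' items is: status is new AND rating ≤ 2. No 'Rejected' item has it.
Accepted: [rating: 1, stock: 5, status: new], since status is new, rating = 1. Accepted: [rating: 1, stock: 4, status: new], since status is new, rating = 1.

Accepted, Accepted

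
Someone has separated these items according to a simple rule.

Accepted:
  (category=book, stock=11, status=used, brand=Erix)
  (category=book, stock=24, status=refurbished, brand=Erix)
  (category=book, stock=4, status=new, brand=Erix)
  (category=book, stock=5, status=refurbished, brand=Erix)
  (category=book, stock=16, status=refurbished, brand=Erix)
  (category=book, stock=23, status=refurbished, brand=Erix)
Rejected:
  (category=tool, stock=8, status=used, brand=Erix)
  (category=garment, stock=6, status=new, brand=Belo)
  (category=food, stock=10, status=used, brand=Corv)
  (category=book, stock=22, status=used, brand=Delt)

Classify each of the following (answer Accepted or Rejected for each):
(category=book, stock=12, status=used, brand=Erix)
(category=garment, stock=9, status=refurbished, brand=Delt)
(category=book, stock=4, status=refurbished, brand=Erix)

Accepted, Rejected, Accepted

The pattern is that an item is 'Accepted' exactly when: category is book AND brand is Erix.
(category=book, stock=12, status=used, brand=Erix): Accepted (category is book, brand is Erix).
(category=garment, stock=9, status=refurbished, brand=Delt): Rejected (category is garment, brand is Delt).
(category=book, stock=4, status=refurbished, brand=Erix): Accepted (category is book, brand is Erix).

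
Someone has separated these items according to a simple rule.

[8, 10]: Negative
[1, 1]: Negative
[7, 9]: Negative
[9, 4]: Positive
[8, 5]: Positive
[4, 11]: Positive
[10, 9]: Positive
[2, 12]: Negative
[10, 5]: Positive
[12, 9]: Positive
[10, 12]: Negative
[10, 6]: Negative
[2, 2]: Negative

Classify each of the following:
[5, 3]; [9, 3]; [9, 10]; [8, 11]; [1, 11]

Negative, Negative, Positive, Positive, Negative

'Positive' ⟺ sum is odd.
[5, 3] — 5+3 = 8, hence Negative. [9, 3] — 9+3 = 12, hence Negative. [9, 10] — 9+10 = 19, hence Positive. [8, 11] — 8+11 = 19, hence Positive. [1, 11] — 1+11 = 12, hence Negative.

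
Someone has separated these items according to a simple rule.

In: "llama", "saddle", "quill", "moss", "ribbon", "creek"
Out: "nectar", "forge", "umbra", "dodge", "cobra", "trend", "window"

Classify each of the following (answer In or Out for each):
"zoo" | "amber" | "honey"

In, Out, Out

A rule that fits every label: has a double letter — true of each 'In' example, false of each 'Out' one.
"zoo" — 'oo' doubled, hence In.
"amber" — no doubled letter, hence Out.
"honey" — no doubled letter, hence Out.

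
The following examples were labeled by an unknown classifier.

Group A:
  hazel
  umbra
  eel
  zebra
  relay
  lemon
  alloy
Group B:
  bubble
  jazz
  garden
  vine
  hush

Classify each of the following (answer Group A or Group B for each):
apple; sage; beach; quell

Group A, Group B, Group A, Group A

Looking at the examples, the only property every 'Group A' case has and every 'Group B' case lacks is: odd length.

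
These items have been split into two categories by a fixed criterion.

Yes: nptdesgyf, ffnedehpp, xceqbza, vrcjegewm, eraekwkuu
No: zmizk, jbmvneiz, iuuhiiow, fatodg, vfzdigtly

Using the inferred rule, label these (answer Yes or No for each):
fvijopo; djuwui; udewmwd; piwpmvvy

No, No, Yes, No

One predicate separates the groups cleanly: odd length AND contains 'e'.
fvijopo: length 7, no 'e', lacks this property → No. djuwui: length 6, no 'e', lacks this property → No. udewmwd: length 7, has 'e', checks out → Yes. piwpmvvy: length 8, no 'e', lacks this property → No.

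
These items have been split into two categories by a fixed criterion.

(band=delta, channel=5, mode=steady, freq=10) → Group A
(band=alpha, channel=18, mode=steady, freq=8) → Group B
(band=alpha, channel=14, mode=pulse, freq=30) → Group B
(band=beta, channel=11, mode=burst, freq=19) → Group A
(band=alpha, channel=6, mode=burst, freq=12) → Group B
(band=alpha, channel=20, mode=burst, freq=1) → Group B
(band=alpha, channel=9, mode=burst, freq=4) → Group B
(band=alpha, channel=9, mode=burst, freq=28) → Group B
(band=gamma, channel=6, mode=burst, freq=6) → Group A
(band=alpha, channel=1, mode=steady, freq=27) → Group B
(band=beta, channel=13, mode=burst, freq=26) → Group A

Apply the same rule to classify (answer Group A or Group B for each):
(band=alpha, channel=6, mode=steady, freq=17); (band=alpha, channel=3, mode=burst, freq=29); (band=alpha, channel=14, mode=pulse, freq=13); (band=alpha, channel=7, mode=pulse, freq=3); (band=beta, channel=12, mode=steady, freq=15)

Group B, Group B, Group B, Group B, Group A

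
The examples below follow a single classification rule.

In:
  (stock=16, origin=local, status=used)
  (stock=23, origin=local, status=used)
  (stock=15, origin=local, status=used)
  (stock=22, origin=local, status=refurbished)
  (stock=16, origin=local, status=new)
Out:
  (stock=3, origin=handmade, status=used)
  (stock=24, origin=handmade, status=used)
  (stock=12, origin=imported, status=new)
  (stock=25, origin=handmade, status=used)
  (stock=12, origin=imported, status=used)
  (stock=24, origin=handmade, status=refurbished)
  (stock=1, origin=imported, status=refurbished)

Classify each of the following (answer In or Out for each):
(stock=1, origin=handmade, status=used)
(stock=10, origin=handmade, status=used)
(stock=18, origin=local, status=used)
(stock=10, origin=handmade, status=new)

Out, Out, In, Out

The distinguishing property — origin is local — holds for all the 'In' cases and none of the 'Out' cases.
(stock=1, origin=handmade, status=used): origin is handmade, does not satisfy this → Out.
(stock=10, origin=handmade, status=used): origin is handmade, does not satisfy this → Out.
(stock=18, origin=local, status=used): origin is local, passes → In.
(stock=10, origin=handmade, status=new): origin is handmade, does not satisfy this → Out.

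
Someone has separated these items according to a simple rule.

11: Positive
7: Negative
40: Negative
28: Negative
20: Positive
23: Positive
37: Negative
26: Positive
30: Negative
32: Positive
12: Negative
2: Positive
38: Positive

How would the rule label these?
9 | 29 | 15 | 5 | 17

Negative, Positive, Negative, Positive, Positive

The distinguishing property — ≡ 2 (mod 3) — holds for all the 'Positive' cases and none of the 'Negative' cases.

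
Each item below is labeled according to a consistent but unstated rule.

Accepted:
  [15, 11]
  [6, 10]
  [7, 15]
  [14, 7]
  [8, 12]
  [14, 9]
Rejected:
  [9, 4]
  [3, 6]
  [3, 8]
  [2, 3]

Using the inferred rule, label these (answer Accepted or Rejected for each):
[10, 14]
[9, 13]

The simplest hypothesis consistent with all the labels is: sum ≥ 16.

Accepted, Accepted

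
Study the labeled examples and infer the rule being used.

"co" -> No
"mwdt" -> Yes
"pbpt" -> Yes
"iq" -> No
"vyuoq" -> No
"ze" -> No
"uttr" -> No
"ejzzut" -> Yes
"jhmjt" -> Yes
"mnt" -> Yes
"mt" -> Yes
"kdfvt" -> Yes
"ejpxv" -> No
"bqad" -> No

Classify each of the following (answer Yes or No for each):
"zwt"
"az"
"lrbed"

Checking candidate rules against both groups, what survives is: ends with 't'.
"zwt": ends with 't', satisfies this → Yes. "az": ends with 'z', doesn't qualify → No. "lrbed": ends with 'd', doesn't qualify → No.

Yes, No, No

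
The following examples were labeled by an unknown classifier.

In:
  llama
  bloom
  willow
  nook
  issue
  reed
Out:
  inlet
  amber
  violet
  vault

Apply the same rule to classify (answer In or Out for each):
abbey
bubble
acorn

In, In, Out

'In' ⟺ has a double letter.
abbey: 'bb' doubled — passes, so In.
bubble: 'bb' doubled — passes, so In.
acorn: no doubled letter — does not satisfy this, so Out.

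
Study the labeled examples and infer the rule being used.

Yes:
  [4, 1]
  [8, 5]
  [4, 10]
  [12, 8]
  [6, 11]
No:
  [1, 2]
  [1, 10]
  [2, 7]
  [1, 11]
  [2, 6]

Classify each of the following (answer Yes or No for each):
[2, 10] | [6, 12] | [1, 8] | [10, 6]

No, Yes, No, Yes

The distinguishing property — first ≥ 4 — holds for all the 'Yes' cases and none of the 'No' cases.
[2, 10]: No (first 2).
[6, 12]: Yes (first 6).
[1, 8]: No (first 1).
[10, 6]: Yes (first 10).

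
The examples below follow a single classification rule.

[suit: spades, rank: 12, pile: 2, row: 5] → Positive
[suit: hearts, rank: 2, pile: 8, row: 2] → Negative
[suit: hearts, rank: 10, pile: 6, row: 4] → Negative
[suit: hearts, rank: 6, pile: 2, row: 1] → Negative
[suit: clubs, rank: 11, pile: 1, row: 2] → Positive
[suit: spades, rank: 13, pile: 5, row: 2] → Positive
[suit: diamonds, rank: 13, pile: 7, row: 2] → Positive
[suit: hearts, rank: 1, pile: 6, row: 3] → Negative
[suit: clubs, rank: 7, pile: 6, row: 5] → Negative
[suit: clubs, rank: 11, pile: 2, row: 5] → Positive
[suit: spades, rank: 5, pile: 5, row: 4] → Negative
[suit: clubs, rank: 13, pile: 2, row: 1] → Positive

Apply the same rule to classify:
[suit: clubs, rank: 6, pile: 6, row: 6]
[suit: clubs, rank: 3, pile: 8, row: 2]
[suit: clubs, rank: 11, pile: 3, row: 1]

Negative, Negative, Positive

The distinguishing property — rank ≥ 11 — holds for all the 'Positive' cases and none of the 'Negative' cases.
[suit: clubs, rank: 6, pile: 6, row: 6] — rank = 6, hence Negative.
[suit: clubs, rank: 3, pile: 8, row: 2] — rank = 3, hence Negative.
[suit: clubs, rank: 11, pile: 3, row: 1] — rank = 11, hence Positive.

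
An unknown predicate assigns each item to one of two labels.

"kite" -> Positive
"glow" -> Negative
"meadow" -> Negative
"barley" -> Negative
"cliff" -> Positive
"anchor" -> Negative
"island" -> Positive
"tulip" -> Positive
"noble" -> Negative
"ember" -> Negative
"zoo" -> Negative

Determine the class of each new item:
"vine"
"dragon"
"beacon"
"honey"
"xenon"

'Positive' ⟺ contains 'i'.

Positive, Negative, Negative, Negative, Negative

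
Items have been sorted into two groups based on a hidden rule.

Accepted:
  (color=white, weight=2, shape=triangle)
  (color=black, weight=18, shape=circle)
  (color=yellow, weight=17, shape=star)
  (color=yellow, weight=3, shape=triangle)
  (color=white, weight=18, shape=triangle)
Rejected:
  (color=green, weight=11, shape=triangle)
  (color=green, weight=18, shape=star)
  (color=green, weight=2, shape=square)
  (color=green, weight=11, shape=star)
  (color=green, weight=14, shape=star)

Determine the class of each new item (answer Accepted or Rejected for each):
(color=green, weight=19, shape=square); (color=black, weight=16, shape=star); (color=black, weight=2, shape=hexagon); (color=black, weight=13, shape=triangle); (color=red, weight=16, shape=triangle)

Rejected, Accepted, Accepted, Accepted, Accepted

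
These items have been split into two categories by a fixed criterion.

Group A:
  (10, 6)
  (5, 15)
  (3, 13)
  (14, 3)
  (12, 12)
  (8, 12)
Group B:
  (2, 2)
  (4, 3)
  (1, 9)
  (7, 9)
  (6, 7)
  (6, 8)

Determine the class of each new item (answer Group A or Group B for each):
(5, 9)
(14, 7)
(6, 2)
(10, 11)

Rule: max ≥ 10. This holds for each 'Group A' example and fails for each 'Group B' one.
Group B: (5, 9), since max 9.
Group A: (14, 7), since max 14.
Group B: (6, 2), since max 6.
Group A: (10, 11), since max 11.

Group B, Group A, Group B, Group A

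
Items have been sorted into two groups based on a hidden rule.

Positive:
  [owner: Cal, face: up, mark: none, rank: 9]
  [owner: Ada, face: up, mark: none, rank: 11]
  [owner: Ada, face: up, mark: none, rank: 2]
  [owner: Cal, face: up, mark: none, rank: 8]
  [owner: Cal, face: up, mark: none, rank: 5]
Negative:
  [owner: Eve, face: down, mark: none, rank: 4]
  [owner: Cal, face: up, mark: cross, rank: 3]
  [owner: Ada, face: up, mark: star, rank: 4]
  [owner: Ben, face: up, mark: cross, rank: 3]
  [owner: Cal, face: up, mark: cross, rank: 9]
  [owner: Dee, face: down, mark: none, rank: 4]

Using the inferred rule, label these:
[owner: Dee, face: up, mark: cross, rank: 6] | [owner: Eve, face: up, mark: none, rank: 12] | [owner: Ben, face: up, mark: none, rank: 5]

The simplest hypothesis consistent with all the labels is: face is up AND mark is none.

Negative, Positive, Positive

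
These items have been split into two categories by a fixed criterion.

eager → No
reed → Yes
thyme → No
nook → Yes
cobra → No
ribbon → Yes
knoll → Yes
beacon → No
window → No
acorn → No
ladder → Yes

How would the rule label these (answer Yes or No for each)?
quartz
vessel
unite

No, Yes, No

Looking at the examples, the only property every 'Yes' case has and every 'No' case lacks is: has a double letter.
quartz — no doubled letter, hence No. vessel — 'ss' doubled, hence Yes. unite — no doubled letter, hence No.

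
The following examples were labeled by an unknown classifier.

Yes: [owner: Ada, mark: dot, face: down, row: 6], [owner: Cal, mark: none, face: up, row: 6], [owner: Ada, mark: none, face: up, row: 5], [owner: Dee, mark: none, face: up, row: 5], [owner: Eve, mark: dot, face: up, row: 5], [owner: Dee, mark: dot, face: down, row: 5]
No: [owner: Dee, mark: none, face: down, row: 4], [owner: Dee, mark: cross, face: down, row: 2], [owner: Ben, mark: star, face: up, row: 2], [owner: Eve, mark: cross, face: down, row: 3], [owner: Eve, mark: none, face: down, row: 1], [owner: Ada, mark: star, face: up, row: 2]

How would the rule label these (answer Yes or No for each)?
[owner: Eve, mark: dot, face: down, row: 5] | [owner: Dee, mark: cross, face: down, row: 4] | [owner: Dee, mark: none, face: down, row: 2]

The classifier is using: row ≥ 5.
[owner: Eve, mark: dot, face: down, row: 5]: Yes (row = 5). [owner: Dee, mark: cross, face: down, row: 4]: No (row = 4). [owner: Dee, mark: none, face: down, row: 2]: No (row = 2).

Yes, No, No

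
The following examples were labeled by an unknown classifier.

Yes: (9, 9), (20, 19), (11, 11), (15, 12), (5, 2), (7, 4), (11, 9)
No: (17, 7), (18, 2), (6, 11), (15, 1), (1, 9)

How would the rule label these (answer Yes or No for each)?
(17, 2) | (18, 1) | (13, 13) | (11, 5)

No, No, Yes, No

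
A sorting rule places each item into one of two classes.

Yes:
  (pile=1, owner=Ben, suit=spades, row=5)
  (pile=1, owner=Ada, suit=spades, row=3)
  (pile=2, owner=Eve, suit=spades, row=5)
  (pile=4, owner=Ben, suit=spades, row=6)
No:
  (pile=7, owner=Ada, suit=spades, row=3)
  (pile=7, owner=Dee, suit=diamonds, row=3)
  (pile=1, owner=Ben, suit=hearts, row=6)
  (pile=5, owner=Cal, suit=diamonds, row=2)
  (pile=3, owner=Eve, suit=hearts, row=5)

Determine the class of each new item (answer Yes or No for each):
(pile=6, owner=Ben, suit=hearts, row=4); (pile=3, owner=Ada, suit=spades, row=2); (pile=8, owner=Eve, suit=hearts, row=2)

No, Yes, No

All 'Yes' examples share one property — suit is spades AND pile ≤ 4 — and every 'No' example lacks it.
(pile=6, owner=Ben, suit=hearts, row=4) → suit is hearts, pile = 6 → No. (pile=3, owner=Ada, suit=spades, row=2) → suit is spades, pile = 3 → Yes. (pile=8, owner=Eve, suit=hearts, row=2) → suit is hearts, pile = 8 → No.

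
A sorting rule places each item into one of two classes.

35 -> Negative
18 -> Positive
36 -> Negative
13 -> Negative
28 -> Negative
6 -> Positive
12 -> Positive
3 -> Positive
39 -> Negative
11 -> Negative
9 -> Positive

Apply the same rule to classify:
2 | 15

The distinguishing property — multiple of 3 AND at most 18 — holds for all the 'Positive' cases and none of the 'Negative' cases.
2 — 2 = 3·0 + 2, 2 ≤ 18, hence Negative. 15 — 15 = 3·5, 15 ≤ 18, hence Positive.

Negative, Positive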